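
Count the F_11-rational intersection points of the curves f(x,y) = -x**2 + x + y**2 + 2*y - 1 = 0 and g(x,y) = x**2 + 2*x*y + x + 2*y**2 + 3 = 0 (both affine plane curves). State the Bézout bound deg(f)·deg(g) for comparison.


Common zeros: ∅; count = 0; Bézout bound = 4.

deg(f) = 2, deg(g) = 2, so Bézout bound = 4.
Scan x ∈ F_11. For each x, list the y ∈ F_11 with f(x, y) ≡ 0 and those with g(x, y) ≡ 0 (mod 11); the common zeros in that column are the intersection.
  x = 0: f ≡ 0 at y ∈ ∅; g ≡ 0 at y ∈ {2, 9}; common: ∅.
  x = 1: f ≡ 0 at y ∈ ∅; g ≡ 0 at y ∈ ∅; common: ∅.
  x = 2: f ≡ 0 at y ∈ {1, 8}; g ≡ 0 at y ∈ ∅; common: ∅.
  x = 3: f ≡ 0 at y ∈ ∅; g ≡ 0 at y ∈ {9, 10}; common: ∅.
  x = 4: f ≡ 0 at y ∈ {4, 5}; g ≡ 0 at y ∈ {1, 6}; common: ∅.
  x = 5: f ≡ 0 at y ∈ {10}; g ≡ 0 at y ∈ {0, 6}; common: ∅.
  x = 6: f ≡ 0 at y ∈ ∅; g ≡ 0 at y ∈ {2, 3}; common: ∅.
  x = 7: f ≡ 0 at y ∈ {10}; g ≡ 0 at y ∈ ∅; common: ∅.
  x = 8: f ≡ 0 at y ∈ {4, 5}; g ≡ 0 at y ∈ ∅; common: ∅.
  x = 9: f ≡ 0 at y ∈ ∅; g ≡ 0 at y ∈ {3, 10}; common: ∅.
  x = 10: f ≡ 0 at y ∈ {1, 8}; g ≡ 0 at y ∈ ∅; common: ∅.
Collecting: common zeros = ∅, so the count is 0.
Comparison with the Bézout bound: 0 ≤ 4 = deg(f)·deg(g), as expected for curves with no common component (the affine F_11-count falls short of the bound because intersections may lie at infinity, over extension fields, or carry multiplicity).


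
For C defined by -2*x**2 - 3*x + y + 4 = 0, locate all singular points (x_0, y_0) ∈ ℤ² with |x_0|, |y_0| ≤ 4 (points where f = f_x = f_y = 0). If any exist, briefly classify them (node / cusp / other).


No singular points in the scanned grid; C is smooth there.

Compute partial derivatives:
  f_x = -4*x - 3.
  f_y = 1.
f_y = 1 is a nonzero constant, so f_y never vanishes: no point (x, y) can satisfy f = f_x = f_y = 0. In particular no (x, y) ∈ {−4, ..., 4}² is singular; the curve is smooth.


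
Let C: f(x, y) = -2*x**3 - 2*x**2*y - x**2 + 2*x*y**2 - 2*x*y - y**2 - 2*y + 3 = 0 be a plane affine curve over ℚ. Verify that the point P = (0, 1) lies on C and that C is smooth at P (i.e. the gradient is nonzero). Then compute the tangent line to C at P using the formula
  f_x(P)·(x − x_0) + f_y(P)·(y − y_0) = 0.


Tangent line at P: 4 - 4*y = 0.

Step 1: f(0, 1) = 0, so P lies on C.
Step 2: partial derivatives
  f_x(x, y) = -6*x**2 - 4*x*y - 2*x + 2*y**2 - 2*y, f_y(x, y) = -2*x**2 + 4*x*y - 2*x - 2*y - 2.
  f_x(P) = 0, f_y(P) = -4 (gradient nonzero, so P is smooth).
Step 3: tangent line at P: 0·(x − 0) + -4·(y − 1) = 0.
Expanding: 4 - 4*y = 0.


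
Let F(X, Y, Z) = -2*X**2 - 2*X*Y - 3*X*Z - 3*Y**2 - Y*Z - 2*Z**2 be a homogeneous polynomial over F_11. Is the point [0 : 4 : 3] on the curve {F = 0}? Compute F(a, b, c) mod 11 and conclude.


F(0,4,3) ≡ 10 (mod 11); P is NOT on the curve.

Evaluate F(0, 4, 3) term-by-term (mod 11).
  -2*X**2 ↦ -2·0·1·1 = 0
  -2*X*Y ↦ -2·0·4·1 = 0
  -3*X*Z ↦ -3·0·1·3 = 0
  -3*Y**2 ↦ -3·1·16·1 = -48
  -Y*Z ↦ -1·1·4·3 = -12
  -2*Z**2 ↦ -2·1·1·9 = -18
Sum: F(0, 4, 3) = (0) + (0) + (0) + (-48) + (-12) + (-18) = -78.
Reducing mod 11: -78 ≡ 10 (mod 11).
Since F(a, b, c) ≡ 10 ≠ 0 (mod 11), P does NOT lie on the curve.


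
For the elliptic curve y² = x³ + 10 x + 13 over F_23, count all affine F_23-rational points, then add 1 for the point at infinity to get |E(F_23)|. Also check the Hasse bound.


Affine points = {(0, 6), (0, 17), (1, 1), (1, 22), (2, 8), (2, 15), (3, 1), (3, 22), (4, 5), (4, 18), (5, 2), (5, 21), (6, 6), (6, 17), (7, 9), (7, 14), (9, 2), (9, 21), (10, 3), (10, 20), (17, 6), (17, 17), (19, 1), (19, 22), (20, 5), (20, 18), (21, 10), (21, 13), (22, 5), (22, 18)}; affine count = 30; |E(F_23)| = 31.

Discriminant check: Δ ∝ 4a³ + 27b² = 4·10³ + 27·13² = 4·1000 + 27·169 ≡ 7 (mod 23). Nonzero ⇒ E is nonsingular.
For each x ∈ F_23, compute rhs = x³ + 10·x + 13 mod 23, then count y ∈ F_23 with y² ≡ rhs.
  x = 0: rhs = 13, matching y values: 6, 17 (2 points).
  x = 1: rhs = 1, matching y values: 1, 22 (2 points).
  x = 2: rhs = 18, matching y values: 8, 15 (2 points).
  x = 3: rhs = 1, matching y values: 1, 22 (2 points).
  x = 4: rhs = 2, matching y values: 5, 18 (2 points).
  x = 5: rhs = 4, matching y values: 2, 21 (2 points).
  x = 6: rhs = 13, matching y values: 6, 17 (2 points).
  x = 7: rhs = 12, matching y values: 9, 14 (2 points).
  x = 8: rhs = 7, matching y values: none (0 points).
  x = 9: rhs = 4, matching y values: 2, 21 (2 points).
  x = 10: rhs = 9, matching y values: 3, 20 (2 points).
  x = 11: rhs = 5, matching y values: none (0 points).
  x = 12: rhs = 21, matching y values: none (0 points).
  x = 13: rhs = 17, matching y values: none (0 points).
  x = 14: rhs = 22, matching y values: none (0 points).
  x = 15: rhs = 19, matching y values: none (0 points).
  x = 16: rhs = 14, matching y values: none (0 points).
  x = 17: rhs = 13, matching y values: 6, 17 (2 points).
  x = 18: rhs = 22, matching y values: none (0 points).
  x = 19: rhs = 1, matching y values: 1, 22 (2 points).
  x = 20: rhs = 2, matching y values: 5, 18 (2 points).
  x = 21: rhs = 8, matching y values: 10, 13 (2 points).
  x = 22: rhs = 2, matching y values: 5, 18 (2 points).
Total affine count: 30.
Full point count |E(F_23)| = 30 + 1 = 31.
Hasse bound: |31 − (23+1)| = |7| = 7 ≤ 2√23 ≈ 9.5917 ✓.


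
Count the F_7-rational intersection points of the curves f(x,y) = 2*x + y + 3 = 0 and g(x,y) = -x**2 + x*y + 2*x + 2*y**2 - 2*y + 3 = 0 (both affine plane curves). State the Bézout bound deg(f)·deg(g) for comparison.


Common zeros: {(5, 1)}; count = 1; Bézout bound = 2.

deg(f) = 1, deg(g) = 2, so Bézout bound = 2.
Scan x ∈ F_7. For each x, list the y ∈ F_7 with f(x, y) ≡ 0 and those with g(x, y) ≡ 0 (mod 7); the common zeros in that column are the intersection.
  x = 0: f ≡ 0 at y ∈ {4}; g ≡ 0 at y ∈ {2, 6}; common: ∅.
  x = 1: f ≡ 0 at y ∈ {2}; g ≡ 0 at y ∈ {5, 6}; common: ∅.
  x = 2: f ≡ 0 at y ∈ {0}; g ≡ 0 at y ∈ {3, 4}; common: ∅.
  x = 3: f ≡ 0 at y ∈ {5}; g ≡ 0 at y ∈ {0, 3}; common: ∅.
  x = 4: f ≡ 0 at y ∈ {3}; g ≡ 0 at y ∈ {2, 4}; common: ∅.
  x = 5: f ≡ 0 at y ∈ {1}; g ≡ 0 at y ∈ {1}; common: {1}.
  x = 6: f ≡ 0 at y ∈ {6}; g ≡ 0 at y ∈ {0, 5}; common: ∅.
Collecting: common zeros = {(5, 1)}, so the count is 1.
Comparison with the Bézout bound: 1 ≤ 2 = deg(f)·deg(g), as expected for curves with no common component (the affine F_7-count falls short of the bound because intersections may lie at infinity, over extension fields, or carry multiplicity).


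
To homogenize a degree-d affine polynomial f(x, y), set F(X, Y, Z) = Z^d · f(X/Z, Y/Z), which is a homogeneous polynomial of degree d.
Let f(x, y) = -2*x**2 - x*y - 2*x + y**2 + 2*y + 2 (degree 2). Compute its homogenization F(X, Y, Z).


F(X, Y, Z) = -2*X**2 - X*Y - 2*X*Z + Y**2 + 2*Y*Z + 2*Z**2

deg(f) = 2.
Substitute x = X/Z, y = Y/Z into f, then multiply by Z^2.
  monomial -2·x^2·y^0 ↦ -2·X^2·Y^0·Z^0.
  monomial -1·x^1·y^1 ↦ -1·X^1·Y^1·Z^0.
  monomial -2·x^1·y^0 ↦ -2·X^1·Y^0·Z^1.
  monomial 1·x^0·y^2 ↦ 1·X^0·Y^2·Z^0.
  monomial 2·x^0·y^1 ↦ 2·X^0·Y^1·Z^1.
  monomial 2·x^0·y^0 ↦ 2·X^0·Y^0·Z^2.
Collecting: F(X, Y, Z) = -2*X**2 - X*Y - 2*X*Z + Y**2 + 2*Y*Z + 2*Z**2.


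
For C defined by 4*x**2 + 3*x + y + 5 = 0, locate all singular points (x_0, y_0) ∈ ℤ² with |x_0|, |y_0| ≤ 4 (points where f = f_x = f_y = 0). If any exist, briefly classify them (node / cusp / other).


No singular points in the scanned grid; C is smooth there.

Compute partial derivatives:
  f_x = 8*x + 3.
  f_y = 1.
f_y = 1 is a nonzero constant, so f_y never vanishes: no point (x, y) can satisfy f = f_x = f_y = 0. In particular no (x, y) ∈ {−4, ..., 4}² is singular; the curve is smooth.


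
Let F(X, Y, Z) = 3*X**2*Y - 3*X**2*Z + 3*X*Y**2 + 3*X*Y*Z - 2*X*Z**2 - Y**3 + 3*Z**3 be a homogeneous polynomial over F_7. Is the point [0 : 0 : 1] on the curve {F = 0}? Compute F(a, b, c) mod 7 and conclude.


F(0,0,1) ≡ 3 (mod 7); P is NOT on the curve.

Evaluate F(0, 0, 1) term-by-term (mod 7).
  3*X**2*Y ↦ 3·0·0·1 = 0
  -3*X**2*Z ↦ -3·0·1·1 = 0
  3*X*Y**2 ↦ 3·0·0·1 = 0
  3*X*Y*Z ↦ 3·0·0·1 = 0
  -2*X*Z**2 ↦ -2·0·1·1 = 0
  -Y**3 ↦ -1·1·0·1 = 0
  3*Z**3 ↦ 3·1·1·1 = 3
Sum: F(0, 0, 1) = (0) + (0) + (0) + (0) + (0) + (0) + (3) = 3.
Reducing mod 7: 3 ≡ 3 (mod 7).
Since F(a, b, c) ≡ 3 ≠ 0 (mod 7), P does NOT lie on the curve.


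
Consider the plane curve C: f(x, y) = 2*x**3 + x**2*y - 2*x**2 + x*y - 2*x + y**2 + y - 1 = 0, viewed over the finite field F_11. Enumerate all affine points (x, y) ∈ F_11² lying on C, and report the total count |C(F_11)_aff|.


Affine F_11-points: {(0, 3), (0, 7), (2, 1), (2, 3), (3, 3), (3, 6), (4, 4), (4, 8), (7, 10), (8, 6), (8, 9), (9, 2), (9, 6)}; count = 13.

For each of the 121 pairs (x, y) ∈ F_11², evaluate f(x, y) mod 11. Record the zeros.
  x = 0: [0↦10, 1↦1, 2↦5, 3↦0, 4↦8, 5↦7, 6↦8, 7↦0, 8↦5, 9↦1, 10↦10]  zeros at y ∈ {3, 7}
  x = 1: [0↦8, 1↦1, 2↦7, 3↦4, 4↦3, 5↦4, 6↦7, 7↦1, 8↦8, 9↦6, 10↦6]  zeros at y ∈ ∅
  x = 2: [0↦3, 1↦0, 2↦10, 3↦0, 4↦3, 5↦8, 6↦4, 7↦2, 8↦2, 9↦4, 10↦8]  zeros at y ∈ {1, 3}
  x = 3: [0↦7, 1↦10, 2↦4, 3↦0, 4↦9, 5↦9, 6↦0, 7↦4, 8↦10, 9↦7, 10↦6]  zeros at y ∈ {3, 6}
  x = 4: [0↦10, 1↦10, 2↦1, 3↦5, 4↦0, 5↦8, 6↦7, 7↦8, 8↦0, 9↦5, 10↦1]  zeros at y ∈ {4, 8}
  x = 5: [0↦2, 1↦1, 2↦2, 3↦5, 4↦10, 5↦6, 6↦4, 7↦4, 8↦6, 9↦10, 10↦5]  zeros at y ∈ ∅
  x = 6: [0↦6, 1↦6, 2↦8, 3↦1, 4↦7, 5↦4, 6↦3, 7↦4, 8↦7, 9↦1, 10↦8]  zeros at y ∈ ∅
  x = 7: [0↦1, 1↦4, 2↦9, 3↦5, 4↦3, 5↦3, 6↦5, 7↦9, 8↦4, 9↦1, 10↦0]  zeros at y ∈ {10}
  x = 8: [0↦10, 1↦7, 2↦6, 3↦7, 4↦10, 5↦4, 6↦0, 7↦9, 8↦9, 9↦0, 10↦4]  zeros at y ∈ {6, 9}
  x = 9: [0↦1, 1↦5, 2↦0, 3↦8, 4↦7, 5↦8, 6↦0, 7↦5, 8↦1, 9↦10, 10↦10]  zeros at y ∈ {2, 6}
  x = 10: [0↦8, 1↦10, 2↦3, 3↦9, 4↦6, 5↦5, 6↦6, 7↦9, 8↦3, 9↦10, 10↦8]  zeros at y ∈ ∅
Collecting zeros: affine points = {(0, 3), (0, 7), (2, 1), (2, 3), (3, 3), (3, 6), (4, 4), (4, 8), (7, 10), (8, 6), (8, 9), (9, 2), (9, 6)}.
Total count |C(F_11)_aff| = 13.


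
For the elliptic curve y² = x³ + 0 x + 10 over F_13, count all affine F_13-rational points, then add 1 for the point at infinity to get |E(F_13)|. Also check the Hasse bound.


Affine points = {(0, 6), (0, 7), (4, 3), (4, 10), (10, 3), (10, 10), (12, 3), (12, 10)}; affine count = 8; |E(F_13)| = 9.

Discriminant check: Δ ∝ 4a³ + 27b² = 4·0³ + 27·10² = 4·0 + 27·100 ≡ 9 (mod 13). Nonzero ⇒ E is nonsingular.
For each x ∈ F_13, compute rhs = x³ + 0·x + 10 mod 13, then count y ∈ F_13 with y² ≡ rhs.
  x = 0: rhs = 10, matching y values: 6, 7 (2 points).
  x = 1: rhs = 11, matching y values: none (0 points).
  x = 2: rhs = 5, matching y values: none (0 points).
  x = 3: rhs = 11, matching y values: none (0 points).
  x = 4: rhs = 9, matching y values: 3, 10 (2 points).
  x = 5: rhs = 5, matching y values: none (0 points).
  x = 6: rhs = 5, matching y values: none (0 points).
  x = 7: rhs = 2, matching y values: none (0 points).
  x = 8: rhs = 2, matching y values: none (0 points).
  x = 9: rhs = 11, matching y values: none (0 points).
  x = 10: rhs = 9, matching y values: 3, 10 (2 points).
  x = 11: rhs = 2, matching y values: none (0 points).
  x = 12: rhs = 9, matching y values: 3, 10 (2 points).
Total affine count: 8.
Full point count |E(F_13)| = 8 + 1 = 9.
Hasse bound: |9 − (13+1)| = |-5| = 5 ≤ 2√13 ≈ 7.2111 ✓.


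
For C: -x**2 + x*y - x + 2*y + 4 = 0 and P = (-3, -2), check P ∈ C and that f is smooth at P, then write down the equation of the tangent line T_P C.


Tangent line at P: 3*x - y + 7 = 0.

Step 1: f(-3, -2) = 0, so P lies on C.
Step 2: partial derivatives
  f_x(x, y) = -2*x + y - 1, f_y(x, y) = x + 2.
  f_x(P) = 3, f_y(P) = -1 (gradient nonzero, so P is smooth).
Step 3: tangent line at P: 3·(x − -3) + -1·(y − -2) = 0.
Expanding: 3*x - y + 7 = 0.


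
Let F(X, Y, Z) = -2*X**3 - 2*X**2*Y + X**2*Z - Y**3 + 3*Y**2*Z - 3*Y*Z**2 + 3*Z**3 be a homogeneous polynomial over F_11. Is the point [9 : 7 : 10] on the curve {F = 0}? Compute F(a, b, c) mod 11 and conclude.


F(9,7,10) ≡ 3 (mod 11); P is NOT on the curve.

Evaluate F(9, 7, 10) term-by-term (mod 11).
  -2*X**3 ↦ -2·729·1·1 = -1458
  -2*X**2*Y ↦ -2·81·7·1 = -1134
  X**2*Z ↦ 1·81·1·10 = 810
  -Y**3 ↦ -1·1·343·1 = -343
  3*Y**2*Z ↦ 3·1·49·10 = 1470
  -3*Y*Z**2 ↦ -3·1·7·100 = -2100
  3*Z**3 ↦ 3·1·1·1000 = 3000
Sum: F(9, 7, 10) = (-1458) + (-1134) + (810) + (-343) + (1470) + (-2100) + (3000) = 245.
Reducing mod 11: 245 ≡ 3 (mod 11).
Since F(a, b, c) ≡ 3 ≠ 0 (mod 11), P does NOT lie on the curve.


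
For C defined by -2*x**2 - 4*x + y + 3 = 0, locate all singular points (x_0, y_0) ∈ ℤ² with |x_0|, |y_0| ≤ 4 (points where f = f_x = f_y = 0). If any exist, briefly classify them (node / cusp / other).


No singular points in the scanned grid; C is smooth there.

Compute partial derivatives:
  f_x = -4*x - 4.
  f_y = 1.
f_y = 1 is a nonzero constant, so f_y never vanishes: no point (x, y) can satisfy f = f_x = f_y = 0. In particular no (x, y) ∈ {−4, ..., 4}² is singular; the curve is smooth.


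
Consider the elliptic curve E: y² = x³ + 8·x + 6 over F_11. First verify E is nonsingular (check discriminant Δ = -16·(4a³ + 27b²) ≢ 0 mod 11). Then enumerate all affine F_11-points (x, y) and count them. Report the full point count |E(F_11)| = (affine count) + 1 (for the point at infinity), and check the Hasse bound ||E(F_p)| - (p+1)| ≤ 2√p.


Affine points = {(1, 2), (1, 9), (4, 5), (4, 6), (7, 3), (7, 8), (9, 2), (9, 9)}; affine count = 8; |E(F_11)| = 9.

Discriminant check: Δ ∝ 4a³ + 27b² = 4·8³ + 27·6² = 4·512 + 27·36 ≡ 6 (mod 11). Nonzero ⇒ E is nonsingular.
For each x ∈ F_11, compute rhs = x³ + 8·x + 6 mod 11, then count y ∈ F_11 with y² ≡ rhs.
  x = 0: rhs = 6, matching y values: none (0 points).
  x = 1: rhs = 4, matching y values: 2, 9 (2 points).
  x = 2: rhs = 8, matching y values: none (0 points).
  x = 3: rhs = 2, matching y values: none (0 points).
  x = 4: rhs = 3, matching y values: 5, 6 (2 points).
  x = 5: rhs = 6, matching y values: none (0 points).
  x = 6: rhs = 6, matching y values: none (0 points).
  x = 7: rhs = 9, matching y values: 3, 8 (2 points).
  x = 8: rhs = 10, matching y values: none (0 points).
  x = 9: rhs = 4, matching y values: 2, 9 (2 points).
  x = 10: rhs = 8, matching y values: none (0 points).
Total affine count: 8.
Full point count |E(F_11)| = 8 + 1 = 9.
Hasse bound: |9 − (11+1)| = |-3| = 3 ≤ 2√11 ≈ 6.6332 ✓.


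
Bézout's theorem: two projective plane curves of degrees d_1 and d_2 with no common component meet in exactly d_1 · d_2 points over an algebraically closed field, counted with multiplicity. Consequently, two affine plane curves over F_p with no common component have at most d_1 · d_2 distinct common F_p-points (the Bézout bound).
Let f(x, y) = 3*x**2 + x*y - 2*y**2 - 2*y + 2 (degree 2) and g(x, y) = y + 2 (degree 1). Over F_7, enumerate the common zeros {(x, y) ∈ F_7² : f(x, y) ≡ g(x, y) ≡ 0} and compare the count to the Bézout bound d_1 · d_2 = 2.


Common zeros: {(5, 5)}; count = 1; Bézout bound = 2.

deg(f) = 2, deg(g) = 1, so Bézout bound = 2.
Scan x ∈ F_7. For each x, list the y ∈ F_7 with f(x, y) ≡ 0 and those with g(x, y) ≡ 0 (mod 7); the common zeros in that column are the intersection.
  x = 0: f ≡ 0 at y ∈ ∅; g ≡ 0 at y ∈ {5}; common: ∅.
  x = 1: f ≡ 0 at y ∈ ∅; g ≡ 0 at y ∈ {5}; common: ∅.
  x = 2: f ≡ 0 at y ∈ {0}; g ≡ 0 at y ∈ {5}; common: ∅.
  x = 3: f ≡ 0 at y ∈ {1, 3}; g ≡ 0 at y ∈ {5}; common: ∅.
  x = 4: f ≡ 0 at y ∈ ∅; g ≡ 0 at y ∈ {5}; common: ∅.
  x = 5: f ≡ 0 at y ∈ {0, 5}; g ≡ 0 at y ∈ {5}; common: {5}.
  x = 6: f ≡ 0 at y ∈ {1}; g ≡ 0 at y ∈ {5}; common: ∅.
Collecting: common zeros = {(5, 5)}, so the count is 1.
Comparison with the Bézout bound: 1 ≤ 2 = deg(f)·deg(g), as expected for curves with no common component (the affine F_7-count falls short of the bound because intersections may lie at infinity, over extension fields, or carry multiplicity).


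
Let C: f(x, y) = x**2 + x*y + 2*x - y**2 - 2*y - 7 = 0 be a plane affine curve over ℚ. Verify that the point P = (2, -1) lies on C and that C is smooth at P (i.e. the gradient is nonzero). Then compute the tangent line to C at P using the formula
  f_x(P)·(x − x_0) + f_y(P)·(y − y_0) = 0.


Tangent line at P: 5*x + 2*y - 8 = 0.

Step 1: f(2, -1) = 0, so P lies on C.
Step 2: partial derivatives
  f_x(x, y) = 2*x + y + 2, f_y(x, y) = x - 2*y - 2.
  f_x(P) = 5, f_y(P) = 2 (gradient nonzero, so P is smooth).
Step 3: tangent line at P: 5·(x − 2) + 2·(y − -1) = 0.
Expanding: 5*x + 2*y - 8 = 0.


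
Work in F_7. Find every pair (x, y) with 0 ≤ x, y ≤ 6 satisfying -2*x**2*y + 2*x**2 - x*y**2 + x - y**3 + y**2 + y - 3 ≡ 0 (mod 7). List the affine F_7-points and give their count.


Affine F_7-points: {(0, 5), (1, 0), (2, 0), (2, 6), (4, 2), (4, 4), (4, 5), (5, 2), (5, 6), (6, 3)}; count = 10.

For each of the 49 pairs (x, y) ∈ F_7², evaluate f(x, y) mod 7. Record the zeros.
  x = 0: [0↦4, 1↦5, 2↦2, 3↦3, 4↦2, 5↦0, 6↦5]  zeros at y ∈ {5}
  x = 1: [0↦0, 1↦5, 2↦4, 3↦5, 4↦2, 5↦3, 6↦2]  zeros at y ∈ {0}
  x = 2: [0↦0, 1↦5, 2↦2, 3↦6, 4↦4, 5↦4, 6↦0]  zeros at y ∈ {0, 6}
  x = 3: [0↦4, 1↦5, 2↦3, 3↦6, 4↦1, 5↦3, 6↦6]  zeros at y ∈ ∅
  x = 4: [0↦5, 1↦5, 2↦0, 3↦5, 4↦0, 5↦0, 6↦6]  zeros at y ∈ {2, 4, 5}
  x = 5: [0↦3, 1↦5, 2↦0, 3↦3, 4↦1, 5↦2, 6↦0]  zeros at y ∈ {2, 6}
  x = 6: [0↦5, 1↦5, 2↦3, 3↦0, 4↦4, 5↦2, 6↦2]  zeros at y ∈ {3}
Collecting zeros: affine points = {(0, 5), (1, 0), (2, 0), (2, 6), (4, 2), (4, 4), (4, 5), (5, 2), (5, 6), (6, 3)}.
Total count |C(F_7)_aff| = 10.


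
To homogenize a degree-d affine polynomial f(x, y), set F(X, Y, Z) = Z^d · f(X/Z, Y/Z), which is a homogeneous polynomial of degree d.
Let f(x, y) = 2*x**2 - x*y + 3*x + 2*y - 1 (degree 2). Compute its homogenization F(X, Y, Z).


F(X, Y, Z) = 2*X**2 - X*Y + 3*X*Z + 2*Y*Z - Z**2

deg(f) = 2.
Substitute x = X/Z, y = Y/Z into f, then multiply by Z^2.
  monomial 2·x^2·y^0 ↦ 2·X^2·Y^0·Z^0.
  monomial -1·x^1·y^1 ↦ -1·X^1·Y^1·Z^0.
  monomial 3·x^1·y^0 ↦ 3·X^1·Y^0·Z^1.
  monomial 2·x^0·y^1 ↦ 2·X^0·Y^1·Z^1.
  monomial -1·x^0·y^0 ↦ -1·X^0·Y^0·Z^2.
Collecting: F(X, Y, Z) = 2*X**2 - X*Y + 3*X*Z + 2*Y*Z - Z**2.


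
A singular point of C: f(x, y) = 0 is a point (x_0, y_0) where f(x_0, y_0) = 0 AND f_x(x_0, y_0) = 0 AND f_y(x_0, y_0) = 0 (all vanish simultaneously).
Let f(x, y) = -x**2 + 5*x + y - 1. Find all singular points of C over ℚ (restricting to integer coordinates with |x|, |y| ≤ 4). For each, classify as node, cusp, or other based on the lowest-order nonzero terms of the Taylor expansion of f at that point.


No singular points in the scanned grid; C is smooth there.

Compute partial derivatives:
  f_x = 5 - 2*x.
  f_y = 1.
f_y = 1 is a nonzero constant, so f_y never vanishes: no point (x, y) can satisfy f = f_x = f_y = 0. In particular no (x, y) ∈ {−4, ..., 4}² is singular; the curve is smooth.


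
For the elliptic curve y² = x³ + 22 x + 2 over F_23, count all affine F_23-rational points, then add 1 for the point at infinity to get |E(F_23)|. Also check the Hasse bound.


Affine points = {(0, 5), (0, 18), (1, 5), (1, 18), (2, 10), (2, 13), (3, 7), (3, 16), (4, 4), (4, 19), (7, 4), (7, 19), (8, 0), (9, 3), (9, 20), (10, 7), (10, 16), (12, 4), (12, 19), (13, 1), (13, 22), (14, 8), (14, 15), (15, 2), (15, 21), (20, 1), (20, 22), (22, 5), (22, 18)}; affine count = 29; |E(F_23)| = 30.

Discriminant check: Δ ∝ 4a³ + 27b² = 4·22³ + 27·2² = 4·10648 + 27·4 ≡ 12 (mod 23). Nonzero ⇒ E is nonsingular.
For each x ∈ F_23, compute rhs = x³ + 22·x + 2 mod 23, then count y ∈ F_23 with y² ≡ rhs.
  x = 0: rhs = 2, matching y values: 5, 18 (2 points).
  x = 1: rhs = 2, matching y values: 5, 18 (2 points).
  x = 2: rhs = 8, matching y values: 10, 13 (2 points).
  x = 3: rhs = 3, matching y values: 7, 16 (2 points).
  x = 4: rhs = 16, matching y values: 4, 19 (2 points).
  x = 5: rhs = 7, matching y values: none (0 points).
  x = 6: rhs = 5, matching y values: none (0 points).
  x = 7: rhs = 16, matching y values: 4, 19 (2 points).
  x = 8: rhs = 0, matching y values: 0 (1 points).
  x = 9: rhs = 9, matching y values: 3, 20 (2 points).
  x = 10: rhs = 3, matching y values: 7, 16 (2 points).
  x = 11: rhs = 11, matching y values: none (0 points).
  x = 12: rhs = 16, matching y values: 4, 19 (2 points).
  x = 13: rhs = 1, matching y values: 1, 22 (2 points).
  x = 14: rhs = 18, matching y values: 8, 15 (2 points).
  x = 15: rhs = 4, matching y values: 2, 21 (2 points).
  x = 16: rhs = 11, matching y values: none (0 points).
  x = 17: rhs = 22, matching y values: none (0 points).
  x = 18: rhs = 20, matching y values: none (0 points).
  x = 19: rhs = 11, matching y values: none (0 points).
  x = 20: rhs = 1, matching y values: 1, 22 (2 points).
  x = 21: rhs = 19, matching y values: none (0 points).
  x = 22: rhs = 2, matching y values: 5, 18 (2 points).
Total affine count: 29.
Full point count |E(F_23)| = 29 + 1 = 30.
Hasse bound: |30 − (23+1)| = |6| = 6 ≤ 2√23 ≈ 9.5917 ✓.


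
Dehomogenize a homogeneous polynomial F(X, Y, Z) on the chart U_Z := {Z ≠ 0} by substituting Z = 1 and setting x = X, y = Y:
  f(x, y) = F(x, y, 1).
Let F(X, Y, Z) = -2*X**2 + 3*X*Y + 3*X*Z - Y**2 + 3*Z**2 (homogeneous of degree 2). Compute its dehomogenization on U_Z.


f(x, y) = -2*x**2 + 3*x*y + 3*x - y**2 + 3

On U_Z we set Z = 1. Each monomial c·X^i·Y^j·Z^k in F becomes c·x^i·y^j·1^k = c·x^i·y^j.
Substituting Z = 1: F(X, Y, 1) = -2*x**2 + 3*x*y + 3*x - y**2 + 3.
Note: deg(f) ≤ deg(F) = 2; strict inequality happens when F is divisible by Z (lost terms).


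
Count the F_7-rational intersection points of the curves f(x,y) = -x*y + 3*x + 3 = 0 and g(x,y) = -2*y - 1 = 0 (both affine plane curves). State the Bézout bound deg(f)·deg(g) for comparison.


Common zeros: ∅; count = 0; Bézout bound = 2.

deg(f) = 2, deg(g) = 1, so Bézout bound = 2.
Scan x ∈ F_7. For each x, list the y ∈ F_7 with f(x, y) ≡ 0 and those with g(x, y) ≡ 0 (mod 7); the common zeros in that column are the intersection.
  x = 0: f ≡ 0 at y ∈ ∅; g ≡ 0 at y ∈ {3}; common: ∅.
  x = 1: f ≡ 0 at y ∈ {6}; g ≡ 0 at y ∈ {3}; common: ∅.
  x = 2: f ≡ 0 at y ∈ {1}; g ≡ 0 at y ∈ {3}; common: ∅.
  x = 3: f ≡ 0 at y ∈ {4}; g ≡ 0 at y ∈ {3}; common: ∅.
  x = 4: f ≡ 0 at y ∈ {2}; g ≡ 0 at y ∈ {3}; common: ∅.
  x = 5: f ≡ 0 at y ∈ {5}; g ≡ 0 at y ∈ {3}; common: ∅.
  x = 6: f ≡ 0 at y ∈ {0}; g ≡ 0 at y ∈ {3}; common: ∅.
Collecting: common zeros = ∅, so the count is 0.
Comparison with the Bézout bound: 0 ≤ 2 = deg(f)·deg(g), as expected for curves with no common component (the affine F_7-count falls short of the bound because intersections may lie at infinity, over extension fields, or carry multiplicity).


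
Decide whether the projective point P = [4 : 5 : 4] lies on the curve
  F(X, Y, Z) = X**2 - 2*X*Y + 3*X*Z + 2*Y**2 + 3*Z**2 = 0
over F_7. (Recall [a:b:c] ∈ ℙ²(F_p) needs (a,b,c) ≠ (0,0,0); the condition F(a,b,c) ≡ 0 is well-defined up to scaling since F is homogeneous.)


F(4,5,4) ≡ 3 (mod 7); P is NOT on the curve.

Evaluate F(4, 5, 4) term-by-term (mod 7).
  X**2 ↦ 1·16·1·1 = 16
  -2*X*Y ↦ -2·4·5·1 = -40
  3*X*Z ↦ 3·4·1·4 = 48
  2*Y**2 ↦ 2·1·25·1 = 50
  3*Z**2 ↦ 3·1·1·16 = 48
Sum: F(4, 5, 4) = (16) + (-40) + (48) + (50) + (48) = 122.
Reducing mod 7: 122 ≡ 3 (mod 7).
Since F(a, b, c) ≡ 3 ≠ 0 (mod 7), P does NOT lie on the curve.


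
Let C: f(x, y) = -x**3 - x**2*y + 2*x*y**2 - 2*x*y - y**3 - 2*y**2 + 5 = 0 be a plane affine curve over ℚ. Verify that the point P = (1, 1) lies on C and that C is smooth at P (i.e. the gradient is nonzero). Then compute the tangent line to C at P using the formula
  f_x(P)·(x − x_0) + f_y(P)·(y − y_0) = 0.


Tangent line at P: -5*x - 6*y + 11 = 0.

Step 1: f(1, 1) = 0, so P lies on C.
Step 2: partial derivatives
  f_x(x, y) = -3*x**2 - 2*x*y + 2*y**2 - 2*y, f_y(x, y) = -x**2 + 4*x*y - 2*x - 3*y**2 - 4*y.
  f_x(P) = -5, f_y(P) = -6 (gradient nonzero, so P is smooth).
Step 3: tangent line at P: -5·(x − 1) + -6·(y − 1) = 0.
Expanding: -5*x - 6*y + 11 = 0.


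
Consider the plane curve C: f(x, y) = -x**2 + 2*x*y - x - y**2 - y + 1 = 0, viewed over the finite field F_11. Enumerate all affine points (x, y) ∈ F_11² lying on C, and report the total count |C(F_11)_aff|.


Affine F_11-points: {(0, 3), (0, 7), (2, 7), (3, 0), (3, 5), (5, 3), (5, 6), (6, 5), (6, 6), (7, 0), (7, 2)}; count = 11.

For each of the 121 pairs (x, y) ∈ F_11², evaluate f(x, y) mod 11. Record the zeros.
  x = 0: [0↦1, 1↦10, 2↦6, 3↦0, 4↦3, 5↦4, 6↦3, 7↦0, 8↦6, 9↦10, 10↦1]  zeros at y ∈ {3, 7}
  x = 1: [0↦10, 1↦10, 2↦8, 3↦4, 4↦9, 5↦1, 6↦2, 7↦1, 8↦9, 9↦4, 10↦8]  zeros at y ∈ ∅
  x = 2: [0↦6, 1↦8, 2↦8, 3↦6, 4↦2, 5↦7, 6↦10, 7↦0, 8↦10, 9↦7, 10↦2]  zeros at y ∈ {7}
  x = 3: [0↦0, 1↦4, 2↦6, 3↦6, 4↦4, 5↦0, 6↦5, 7↦8, 8↦9, 9↦8, 10↦5]  zeros at y ∈ {0, 5}
  x = 4: [0↦3, 1↦9, 2↦2, 3↦4, 4↦4, 5↦2, 6↦9, 7↦3, 8↦6, 9↦7, 10↦6]  zeros at y ∈ ∅
  x = 5: [0↦4, 1↦1, 2↦7, 3↦0, 4↦2, 5↦2, 6↦0, 7↦7, 8↦1, 9↦4, 10↦5]  zeros at y ∈ {3, 6}
  x = 6: [0↦3, 1↦2, 2↦10, 3↦5, 4↦9, 5↦0, 6↦0, 7↦9, 8↦5, 9↦10, 10↦2]  zeros at y ∈ {5, 6}
  x = 7: [0↦0, 1↦1, 2↦0, 3↦8, 4↦3, 5↦7, 6↦9, 7↦9, 8↦7, 9↦3, 10↦8]  zeros at y ∈ {0, 2}
  x = 8: [0↦6, 1↦9, 2↦10, 3↦9, 4↦6, 5↦1, 6↦5, 7↦7, 8↦7, 9↦5, 10↦1]  zeros at y ∈ ∅
  x = 9: [0↦10, 1↦4, 2↦7, 3↦8, 4↦7, 5↦4, 6↦10, 7↦3, 8↦5, 9↦5, 10↦3]  zeros at y ∈ ∅
  x = 10: [0↦1, 1↦8, 2↦2, 3↦5, 4↦6, 5↦5, 6↦2, 7↦8, 8↦1, 9↦3, 10↦3]  zeros at y ∈ ∅
Collecting zeros: affine points = {(0, 3), (0, 7), (2, 7), (3, 0), (3, 5), (5, 3), (5, 6), (6, 5), (6, 6), (7, 0), (7, 2)}.
Total count |C(F_11)_aff| = 11.


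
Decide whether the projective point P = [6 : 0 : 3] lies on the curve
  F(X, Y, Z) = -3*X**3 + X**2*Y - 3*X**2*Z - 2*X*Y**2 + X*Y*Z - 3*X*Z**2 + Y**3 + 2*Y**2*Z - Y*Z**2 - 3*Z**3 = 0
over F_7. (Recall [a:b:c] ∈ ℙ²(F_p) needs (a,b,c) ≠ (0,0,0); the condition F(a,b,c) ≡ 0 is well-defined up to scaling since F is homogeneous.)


F(6,0,3) ≡ 3 (mod 7); P is NOT on the curve.

Evaluate F(6, 0, 3) term-by-term (mod 7).
  -3*X**3 ↦ -3·216·1·1 = -648
  X**2*Y ↦ 1·36·0·1 = 0
  -3*X**2*Z ↦ -3·36·1·3 = -324
  -2*X*Y**2 ↦ -2·6·0·1 = 0
  X*Y*Z ↦ 1·6·0·3 = 0
  -3*X*Z**2 ↦ -3·6·1·9 = -162
  Y**3 ↦ 1·1·0·1 = 0
  2*Y**2*Z ↦ 2·1·0·3 = 0
  -Y*Z**2 ↦ -1·1·0·9 = 0
  -3*Z**3 ↦ -3·1·1·27 = -81
Sum: F(6, 0, 3) = (-648) + (0) + (-324) + (0) + (0) + (-162) + (0) + (0) + (0) + (-81) = -1215.
Reducing mod 7: -1215 ≡ 3 (mod 7).
Since F(a, b, c) ≡ 3 ≠ 0 (mod 7), P does NOT lie on the curve.


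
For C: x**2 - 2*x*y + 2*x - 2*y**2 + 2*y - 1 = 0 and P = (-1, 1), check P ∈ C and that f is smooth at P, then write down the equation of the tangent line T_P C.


Tangent line at P: -2*x - 2 = 0.

Step 1: f(-1, 1) = 0, so P lies on C.
Step 2: partial derivatives
  f_x(x, y) = 2*x - 2*y + 2, f_y(x, y) = -2*x - 4*y + 2.
  f_x(P) = -2, f_y(P) = 0 (gradient nonzero, so P is smooth).
Step 3: tangent line at P: -2·(x − -1) + 0·(y − 1) = 0.
Expanding: -2*x - 2 = 0.


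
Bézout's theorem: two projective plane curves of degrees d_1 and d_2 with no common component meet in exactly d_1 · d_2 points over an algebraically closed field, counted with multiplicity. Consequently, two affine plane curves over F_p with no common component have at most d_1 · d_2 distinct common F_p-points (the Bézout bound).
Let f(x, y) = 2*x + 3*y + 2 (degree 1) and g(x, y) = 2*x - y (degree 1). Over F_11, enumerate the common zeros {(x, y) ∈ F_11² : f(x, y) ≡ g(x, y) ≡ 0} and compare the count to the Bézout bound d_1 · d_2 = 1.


Common zeros: {(8, 5)}; count = 1; Bézout bound = 1.

deg(f) = 1, deg(g) = 1, so Bézout bound = 1.
Scan x ∈ F_11. For each x, list the y ∈ F_11 with f(x, y) ≡ 0 and those with g(x, y) ≡ 0 (mod 11); the common zeros in that column are the intersection.
  x = 0: f ≡ 0 at y ∈ {3}; g ≡ 0 at y ∈ {0}; common: ∅.
  x = 1: f ≡ 0 at y ∈ {6}; g ≡ 0 at y ∈ {2}; common: ∅.
  x = 2: f ≡ 0 at y ∈ {9}; g ≡ 0 at y ∈ {4}; common: ∅.
  x = 3: f ≡ 0 at y ∈ {1}; g ≡ 0 at y ∈ {6}; common: ∅.
  x = 4: f ≡ 0 at y ∈ {4}; g ≡ 0 at y ∈ {8}; common: ∅.
  x = 5: f ≡ 0 at y ∈ {7}; g ≡ 0 at y ∈ {10}; common: ∅.
  x = 6: f ≡ 0 at y ∈ {10}; g ≡ 0 at y ∈ {1}; common: ∅.
  x = 7: f ≡ 0 at y ∈ {2}; g ≡ 0 at y ∈ {3}; common: ∅.
  x = 8: f ≡ 0 at y ∈ {5}; g ≡ 0 at y ∈ {5}; common: {5}.
  x = 9: f ≡ 0 at y ∈ {8}; g ≡ 0 at y ∈ {7}; common: ∅.
  x = 10: f ≡ 0 at y ∈ {0}; g ≡ 0 at y ∈ {9}; common: ∅.
Collecting: common zeros = {(8, 5)}, so the count is 1.
Comparison with the Bézout bound: 1 ≤ 1 = deg(f)·deg(g), as expected for curves with no common component (the bound is attained).


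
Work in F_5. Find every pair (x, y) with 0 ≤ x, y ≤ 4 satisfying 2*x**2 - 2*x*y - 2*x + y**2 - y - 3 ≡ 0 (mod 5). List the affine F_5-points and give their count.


Affine F_5-points: {(1, 1), (1, 2), (2, 2), (2, 3)}; count = 4.

For each of the 25 pairs (x, y) ∈ F_5², evaluate f(x, y) mod 5. Record the zeros.
  x = 0: [0↦2, 1↦2, 2↦4, 3↦3, 4↦4]  zeros at y ∈ ∅
  x = 1: [0↦2, 1↦0, 2↦0, 3↦2, 4↦1]  zeros at y ∈ {1, 2}
  x = 2: [0↦1, 1↦2, 2↦0, 3↦0, 4↦2]  zeros at y ∈ {2, 3}
  x = 3: [0↦4, 1↦3, 2↦4, 3↦2, 4↦2]  zeros at y ∈ ∅
  x = 4: [0↦1, 1↦3, 2↦2, 3↦3, 4↦1]  zeros at y ∈ ∅
Collecting zeros: affine points = {(1, 1), (1, 2), (2, 2), (2, 3)}.
Total count |C(F_5)_aff| = 4.


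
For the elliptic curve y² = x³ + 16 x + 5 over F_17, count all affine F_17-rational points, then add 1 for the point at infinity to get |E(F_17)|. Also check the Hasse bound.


Affine points = {(7, 1), (7, 16), (8, 4), (8, 13), (10, 3), (10, 14), (11, 4), (11, 13), (12, 2), (12, 15), (13, 8), (13, 9), (14, 7), (14, 10), (15, 4), (15, 13)}; affine count = 16; |E(F_17)| = 17.

Discriminant check: Δ ∝ 4a³ + 27b² = 4·16³ + 27·5² = 4·4096 + 27·25 ≡ 8 (mod 17). Nonzero ⇒ E is nonsingular.
For each x ∈ F_17, compute rhs = x³ + 16·x + 5 mod 17, then count y ∈ F_17 with y² ≡ rhs.
  x = 0: rhs = 5, matching y values: none (0 points).
  x = 1: rhs = 5, matching y values: none (0 points).
  x = 2: rhs = 11, matching y values: none (0 points).
  x = 3: rhs = 12, matching y values: none (0 points).
  x = 4: rhs = 14, matching y values: none (0 points).
  x = 5: rhs = 6, matching y values: none (0 points).
  x = 6: rhs = 11, matching y values: none (0 points).
  x = 7: rhs = 1, matching y values: 1, 16 (2 points).
  x = 8: rhs = 16, matching y values: 4, 13 (2 points).
  x = 9: rhs = 11, matching y values: none (0 points).
  x = 10: rhs = 9, matching y values: 3, 14 (2 points).
  x = 11: rhs = 16, matching y values: 4, 13 (2 points).
  x = 12: rhs = 4, matching y values: 2, 15 (2 points).
  x = 13: rhs = 13, matching y values: 8, 9 (2 points).
  x = 14: rhs = 15, matching y values: 7, 10 (2 points).
  x = 15: rhs = 16, matching y values: 4, 13 (2 points).
  x = 16: rhs = 5, matching y values: none (0 points).
Total affine count: 16.
Full point count |E(F_17)| = 16 + 1 = 17.
Hasse bound: |17 − (17+1)| = |-1| = 1 ≤ 2√17 ≈ 8.2462 ✓.


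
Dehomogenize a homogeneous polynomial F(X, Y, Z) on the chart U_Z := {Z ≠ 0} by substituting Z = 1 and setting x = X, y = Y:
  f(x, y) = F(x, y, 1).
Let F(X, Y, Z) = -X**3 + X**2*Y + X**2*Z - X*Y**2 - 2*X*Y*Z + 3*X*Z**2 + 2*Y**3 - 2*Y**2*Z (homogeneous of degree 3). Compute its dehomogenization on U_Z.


f(x, y) = -x**3 + x**2*y + x**2 - x*y**2 - 2*x*y + 3*x + 2*y**3 - 2*y**2

On U_Z we set Z = 1. Each monomial c·X^i·Y^j·Z^k in F becomes c·x^i·y^j·1^k = c·x^i·y^j.
Substituting Z = 1: F(X, Y, 1) = -x**3 + x**2*y + x**2 - x*y**2 - 2*x*y + 3*x + 2*y**3 - 2*y**2.
Note: deg(f) ≤ deg(F) = 3; strict inequality happens when F is divisible by Z (lost terms).


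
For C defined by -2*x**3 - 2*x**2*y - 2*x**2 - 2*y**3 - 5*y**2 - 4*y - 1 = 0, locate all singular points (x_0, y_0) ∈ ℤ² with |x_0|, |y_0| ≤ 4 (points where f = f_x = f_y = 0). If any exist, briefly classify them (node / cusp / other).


Singular points: {(0, -1)}; classification: cusp.

Compute partial derivatives:
  f_x = -6*x**2 - 4*x*y - 4*x.
  f_y = -2*x**2 - 6*y**2 - 10*y - 4.
Scan x_0 ∈ {−4, ..., 4}. For each x_0, f_y(x_0, y) is a polynomial in y; find its integer roots y ∈ {−4, ..., 4}, then test f_x and f at those candidates.
  x = -4: f_y(-4, y) = -6*y**2 - 10*y - 36; no integer root y with |y| ≤ 4.
  x = -3: f_y(-3, y) = -6*y**2 - 10*y - 22; no integer root y with |y| ≤ 4.
  x = -2: f_y(-2, y) = -6*y**2 - 10*y - 12; no integer root y with |y| ≤ 4.
  x = -1: f_y(-1, y) = -6*y**2 - 10*y - 6; no integer root y with |y| ≤ 4.
  x = 0: f_y(0, y) = -6*y**2 - 10*y - 4; vanishes at y ∈ {-1}. (0, -1): f_x = 0, f = 0 — SINGULAR.
  x = 1: f_y(1, y) = -6*y**2 - 10*y - 6; no integer root y with |y| ≤ 4.
  x = 2: f_y(2, y) = -6*y**2 - 10*y - 12; no integer root y with |y| ≤ 4.
  x = 3: f_y(3, y) = -6*y**2 - 10*y - 22; no integer root y with |y| ≤ 4.
  x = 4: f_y(4, y) = -6*y**2 - 10*y - 36; no integer root y with |y| ≤ 4.
Only singular point on the grid: (0, -1).
Classify: substitute x = 0 + u, y = -1 + v and expand: f = -2*u**3 - 2*u**2*v - 2*v**3 + v**2.
No constant or linear terms (consistent with a singular point). Quadratic part: v**2. Cubic part: -2*u**3 - 2*u**2*v - 2*v**3.
The quadratic part v**2 is a perfect square, so there is a single (double) tangent line v = 0, i.e. y = -1. Restricting the cubic part to that line (v = 0) leaves -2*u**3 ≠ 0, so f is not divisible by v and the branch is v² ≈ 2*u**3 to lowest order — this is a cusp.
Classification: cusp.


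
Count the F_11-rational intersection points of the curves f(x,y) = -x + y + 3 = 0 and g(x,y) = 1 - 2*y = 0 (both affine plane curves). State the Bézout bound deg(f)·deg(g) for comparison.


Common zeros: {(9, 6)}; count = 1; Bézout bound = 1.

deg(f) = 1, deg(g) = 1, so Bézout bound = 1.
Scan x ∈ F_11. For each x, list the y ∈ F_11 with f(x, y) ≡ 0 and those with g(x, y) ≡ 0 (mod 11); the common zeros in that column are the intersection.
  x = 0: f ≡ 0 at y ∈ {8}; g ≡ 0 at y ∈ {6}; common: ∅.
  x = 1: f ≡ 0 at y ∈ {9}; g ≡ 0 at y ∈ {6}; common: ∅.
  x = 2: f ≡ 0 at y ∈ {10}; g ≡ 0 at y ∈ {6}; common: ∅.
  x = 3: f ≡ 0 at y ∈ {0}; g ≡ 0 at y ∈ {6}; common: ∅.
  x = 4: f ≡ 0 at y ∈ {1}; g ≡ 0 at y ∈ {6}; common: ∅.
  x = 5: f ≡ 0 at y ∈ {2}; g ≡ 0 at y ∈ {6}; common: ∅.
  x = 6: f ≡ 0 at y ∈ {3}; g ≡ 0 at y ∈ {6}; common: ∅.
  x = 7: f ≡ 0 at y ∈ {4}; g ≡ 0 at y ∈ {6}; common: ∅.
  x = 8: f ≡ 0 at y ∈ {5}; g ≡ 0 at y ∈ {6}; common: ∅.
  x = 9: f ≡ 0 at y ∈ {6}; g ≡ 0 at y ∈ {6}; common: {6}.
  x = 10: f ≡ 0 at y ∈ {7}; g ≡ 0 at y ∈ {6}; common: ∅.
Collecting: common zeros = {(9, 6)}, so the count is 1.
Comparison with the Bézout bound: 1 ≤ 1 = deg(f)·deg(g), as expected for curves with no common component (the bound is attained).


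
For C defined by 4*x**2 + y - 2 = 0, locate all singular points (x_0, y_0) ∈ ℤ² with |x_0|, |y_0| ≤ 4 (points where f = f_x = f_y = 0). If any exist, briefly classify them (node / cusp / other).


No singular points in the scanned grid; C is smooth there.

Compute partial derivatives:
  f_x = 8*x.
  f_y = 1.
f_y = 1 is a nonzero constant, so f_y never vanishes: no point (x, y) can satisfy f = f_x = f_y = 0. In particular no (x, y) ∈ {−4, ..., 4}² is singular; the curve is smooth.


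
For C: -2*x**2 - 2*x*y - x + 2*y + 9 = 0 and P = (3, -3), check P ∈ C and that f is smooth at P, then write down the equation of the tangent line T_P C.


Tangent line at P: -7*x - 4*y + 9 = 0.

Step 1: f(3, -3) = 0, so P lies on C.
Step 2: partial derivatives
  f_x(x, y) = -4*x - 2*y - 1, f_y(x, y) = 2 - 2*x.
  f_x(P) = -7, f_y(P) = -4 (gradient nonzero, so P is smooth).
Step 3: tangent line at P: -7·(x − 3) + -4·(y − -3) = 0.
Expanding: -7*x - 4*y + 9 = 0.


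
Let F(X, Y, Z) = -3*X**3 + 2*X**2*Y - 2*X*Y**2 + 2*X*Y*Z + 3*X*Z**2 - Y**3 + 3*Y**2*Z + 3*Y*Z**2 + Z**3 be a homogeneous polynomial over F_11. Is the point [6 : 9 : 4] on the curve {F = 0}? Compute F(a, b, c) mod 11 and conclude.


F(6,9,4) ≡ 3 (mod 11); P is NOT on the curve.

Evaluate F(6, 9, 4) term-by-term (mod 11).
  -3*X**3 ↦ -3·216·1·1 = -648
  2*X**2*Y ↦ 2·36·9·1 = 648
  -2*X*Y**2 ↦ -2·6·81·1 = -972
  2*X*Y*Z ↦ 2·6·9·4 = 432
  3*X*Z**2 ↦ 3·6·1·16 = 288
  -Y**3 ↦ -1·1·729·1 = -729
  3*Y**2*Z ↦ 3·1·81·4 = 972
  3*Y*Z**2 ↦ 3·1·9·16 = 432
  Z**3 ↦ 1·1·1·64 = 64
Sum: F(6, 9, 4) = (-648) + (648) + (-972) + (432) + (288) + (-729) + (972) + (432) + (64) = 487.
Reducing mod 11: 487 ≡ 3 (mod 11).
Since F(a, b, c) ≡ 3 ≠ 0 (mod 11), P does NOT lie on the curve.


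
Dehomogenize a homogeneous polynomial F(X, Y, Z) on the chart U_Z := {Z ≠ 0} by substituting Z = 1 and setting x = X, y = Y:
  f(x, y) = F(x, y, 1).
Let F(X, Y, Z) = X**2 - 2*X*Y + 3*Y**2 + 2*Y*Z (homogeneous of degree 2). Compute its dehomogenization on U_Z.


f(x, y) = x**2 - 2*x*y + 3*y**2 + 2*y

On U_Z we set Z = 1. Each monomial c·X^i·Y^j·Z^k in F becomes c·x^i·y^j·1^k = c·x^i·y^j.
Substituting Z = 1: F(X, Y, 1) = x**2 - 2*x*y + 3*y**2 + 2*y.
Note: deg(f) ≤ deg(F) = 2; strict inequality happens when F is divisible by Z (lost terms).


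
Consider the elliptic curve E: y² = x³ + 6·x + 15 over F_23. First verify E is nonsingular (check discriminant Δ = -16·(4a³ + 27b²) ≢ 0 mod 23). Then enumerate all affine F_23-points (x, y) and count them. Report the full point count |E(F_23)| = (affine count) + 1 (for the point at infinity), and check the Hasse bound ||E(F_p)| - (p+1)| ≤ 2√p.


Affine points = {(2, 9), (2, 14), (5, 3), (5, 20), (7, 3), (7, 20), (8, 0), (9, 4), (9, 19), (11, 3), (11, 20), (13, 6), (13, 17), (17, 4), (17, 19), (20, 4), (20, 19), (21, 8), (21, 15), (22, 10), (22, 13)}; affine count = 21; |E(F_23)| = 22.

Discriminant check: Δ ∝ 4a³ + 27b² = 4·6³ + 27·15² = 4·216 + 27·225 ≡ 16 (mod 23). Nonzero ⇒ E is nonsingular.
For each x ∈ F_23, compute rhs = x³ + 6·x + 15 mod 23, then count y ∈ F_23 with y² ≡ rhs.
  x = 0: rhs = 15, matching y values: none (0 points).
  x = 1: rhs = 22, matching y values: none (0 points).
  x = 2: rhs = 12, matching y values: 9, 14 (2 points).
  x = 3: rhs = 14, matching y values: none (0 points).
  x = 4: rhs = 11, matching y values: none (0 points).
  x = 5: rhs = 9, matching y values: 3, 20 (2 points).
  x = 6: rhs = 14, matching y values: none (0 points).
  x = 7: rhs = 9, matching y values: 3, 20 (2 points).
  x = 8: rhs = 0, matching y values: 0 (1 points).
  x = 9: rhs = 16, matching y values: 4, 19 (2 points).
  x = 10: rhs = 17, matching y values: none (0 points).
  x = 11: rhs = 9, matching y values: 3, 20 (2 points).
  x = 12: rhs = 21, matching y values: none (0 points).
  x = 13: rhs = 13, matching y values: 6, 17 (2 points).
  x = 14: rhs = 14, matching y values: none (0 points).
  x = 15: rhs = 7, matching y values: none (0 points).
  x = 16: rhs = 21, matching y values: none (0 points).
  x = 17: rhs = 16, matching y values: 4, 19 (2 points).
  x = 18: rhs = 21, matching y values: none (0 points).
  x = 19: rhs = 19, matching y values: none (0 points).
  x = 20: rhs = 16, matching y values: 4, 19 (2 points).
  x = 21: rhs = 18, matching y values: 8, 15 (2 points).
  x = 22: rhs = 8, matching y values: 10, 13 (2 points).
Total affine count: 21.
Full point count |E(F_23)| = 21 + 1 = 22.
Hasse bound: |22 − (23+1)| = |-2| = 2 ≤ 2√23 ≈ 9.5917 ✓.
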